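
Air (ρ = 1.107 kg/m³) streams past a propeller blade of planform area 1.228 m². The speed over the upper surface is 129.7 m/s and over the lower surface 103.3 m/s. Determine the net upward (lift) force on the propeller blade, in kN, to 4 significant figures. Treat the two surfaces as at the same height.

The faster flow above has the lower pressure; Bernoulli (same height) gives ΔP = ½ρ(v_up² − v_low²).
ΔP = ½·1.107·(129.7² − 103.3²) = 3405 Pa.
Lift = ΔP · A = 3405 × 1.228 = 4181 N.

4.181 kN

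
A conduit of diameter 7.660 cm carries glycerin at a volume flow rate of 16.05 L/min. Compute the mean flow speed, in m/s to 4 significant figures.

v = 0.05805 m/s

Q = 16.05 L/min = 0.0002675 m³/s.
v = Q/A = 0.0002675 / 0.004608 = 0.05805 m/s.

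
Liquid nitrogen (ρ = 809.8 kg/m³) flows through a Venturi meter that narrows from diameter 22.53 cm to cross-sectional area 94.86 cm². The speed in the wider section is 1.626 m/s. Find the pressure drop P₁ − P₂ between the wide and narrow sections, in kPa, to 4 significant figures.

Mass conservation (A₁v₁ = A₂v₂) gives v₂ = 1.626 × 398.7/94.86 = 6.834 m/s.
Bernoulli (h₁ = h₂): P₁ − P₂ = ½ρ(v₂² − v₁²).
P₁ − P₂ = ½·809.8·(6.834² − 1.626²) = ½·809.8·44.05 = 17840 Pa.

ΔP ≈ 17.84 kPa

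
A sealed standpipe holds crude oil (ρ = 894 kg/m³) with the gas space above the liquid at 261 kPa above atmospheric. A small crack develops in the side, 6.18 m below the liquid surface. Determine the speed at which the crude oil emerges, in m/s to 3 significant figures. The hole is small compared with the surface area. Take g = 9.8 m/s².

v ≈ 26.6 m/s

Take point 1 at the surface (v₁ ≈ 0) and point 2 at the hole (at atmospheric pressure). Bernoulli: P₁ + ρg h = P_atm + ½ρv₂².
With P₁ − P_atm = 261000 Pa, v₂ = √(2gh + 2ΔP/ρ) = √(2·9.8·6.18 + 2·261000/894) = 26.6 m/s.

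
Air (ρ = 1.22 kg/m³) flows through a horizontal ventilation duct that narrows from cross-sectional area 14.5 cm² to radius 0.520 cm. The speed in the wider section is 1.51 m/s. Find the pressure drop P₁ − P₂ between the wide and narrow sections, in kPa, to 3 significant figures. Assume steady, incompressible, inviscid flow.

By continuity, v₂ = v₁·A₁/A₂ = 1.51·(14.5/0.849) = 25.8 m/s.
With no height change, Bernoulli's equation is P₁ + ½ρv₁² = P₂ + ½ρv₂².
P₁ − P₂ = ½·1.22·(25.8² − 1.51²) = ½·1.22·662 = 404 Pa.

ΔP ≈ 0.404 kPa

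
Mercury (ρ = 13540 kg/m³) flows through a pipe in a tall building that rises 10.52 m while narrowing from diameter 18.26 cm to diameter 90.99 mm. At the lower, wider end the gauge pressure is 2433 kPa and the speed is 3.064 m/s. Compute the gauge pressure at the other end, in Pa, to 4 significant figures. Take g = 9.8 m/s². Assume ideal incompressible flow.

P₂ ≈ 69790 Pa

Mass conservation (A₁v₁ = A₂v₂) gives v₂ = 3.064 × 261.9/65.02 = 12.34 m/s.
Energy conservation along the streamline gives P₂ = P₁ − ½ρ(v₂² − v₁²) − ρg(h₂ − h₁).
P₂ = 2433000 + ½·13540·(3.064² − 12.34²) − 13540·9.8·(+10.52) = 2433000 + (-967300) − (1396000) = 69790 Pa.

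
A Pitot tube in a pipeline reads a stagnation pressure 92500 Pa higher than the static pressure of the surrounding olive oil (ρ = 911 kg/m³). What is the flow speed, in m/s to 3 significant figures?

The dynamic pressure equals the rise in static pressure at the stagnation point: ΔP = ½ρv².
v = √(2ΔP/ρ) = √(2·92500/911) = 14.3 m/s.

v = 14.3 m/s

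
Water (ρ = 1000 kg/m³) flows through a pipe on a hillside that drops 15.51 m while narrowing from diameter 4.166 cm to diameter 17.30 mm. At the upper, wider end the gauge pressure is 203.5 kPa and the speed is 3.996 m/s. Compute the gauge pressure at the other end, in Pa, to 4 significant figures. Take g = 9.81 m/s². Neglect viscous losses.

The volume flow rate is constant, so v₂ = (A₁/A₂)v₁ = (13.63/2.351)·3.996 = 23.17 m/s.
Applying Bernoulli between the two ends and solving for P₂: P₂ = P₁ + ½ρ(v₁² − v₂²) − ρgΔh.
P₂ = 203500 + ½·1000·(3.996² − 23.17²) − 1000·9.81·(−15.51) = 203500 + (-260500) − (-152200) = 95160 Pa.

95160 Pa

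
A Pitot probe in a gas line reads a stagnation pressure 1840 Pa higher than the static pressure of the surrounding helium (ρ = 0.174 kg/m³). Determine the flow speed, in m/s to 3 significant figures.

Bernoulli between the free stream and the stagnation point: ½ρv² = P_stag − P_static.
v = √(2ΔP/ρ) = √(2·1840/0.174) = 145 m/s.

v ≈ 145 m/s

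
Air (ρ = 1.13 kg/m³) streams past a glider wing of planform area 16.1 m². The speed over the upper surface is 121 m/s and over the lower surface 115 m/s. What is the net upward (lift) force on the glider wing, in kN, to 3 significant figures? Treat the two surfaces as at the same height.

F ≈ 12.9 kN

With equal heights on the two surfaces, Bernoulli gives P_lower − P_upper = ½ρ(v_upper² − v_lower²).
ΔP = ½·1.13·(121² − 115²) = 800 Pa.
Lift = ΔP · A = 800 × 16.1 = 12900 N.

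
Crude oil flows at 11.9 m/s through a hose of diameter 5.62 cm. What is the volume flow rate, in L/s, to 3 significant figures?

Q = A·v = 0.00248 m² × 11.9 m/s = 0.0295 m³/s.
Converting: 0.0295 m³/s × 1000 = 29.5 L/s.

Q ≈ 29.5 L/s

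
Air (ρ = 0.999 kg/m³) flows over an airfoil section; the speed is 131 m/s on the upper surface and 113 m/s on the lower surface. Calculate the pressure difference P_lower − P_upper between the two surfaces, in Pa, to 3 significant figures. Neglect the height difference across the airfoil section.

ΔP ≈ 2190 Pa

With negligible Δh, P + ½ρv² is constant, so P_low − P_up = ½ρ(v_up² − v_low²).
ΔP = ½·0.999·(131² − 113²) = 2190 Pa.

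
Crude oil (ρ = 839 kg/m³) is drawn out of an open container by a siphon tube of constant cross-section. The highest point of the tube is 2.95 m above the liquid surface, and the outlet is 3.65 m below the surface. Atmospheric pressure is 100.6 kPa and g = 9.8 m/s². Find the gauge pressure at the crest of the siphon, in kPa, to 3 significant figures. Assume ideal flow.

Bernoulli surface→outlet gives ½v² = g·h_out, so v = √(2·9.8·3.65) = 8.46 m/s.
With constant cross-section the crest speed equals v; applying Bernoulli from the surface up to the crest, P_top = P_atm − ½ρv² − ρg·h_top.
P_top = 100600 − ½·839·8.46² − 839·9.8·2.95 = 46300 Pa. So P_gauge = P_top − P_atm = -54300 Pa.

P_gauge ≈ -54.3 kPa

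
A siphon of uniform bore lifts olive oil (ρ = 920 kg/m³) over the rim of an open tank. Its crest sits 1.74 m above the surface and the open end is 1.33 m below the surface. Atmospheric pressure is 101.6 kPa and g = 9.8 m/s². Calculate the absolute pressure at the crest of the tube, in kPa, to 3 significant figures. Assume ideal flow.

The outlet speed comes from Torricelli: v = √(2g·1.33) = 5.11 m/s.
Continuity keeps v the same throughout the tube; from surface to crest, P_atm + 0 = P_top + ½ρv² + ρg·h_top.
P_top = 101600 − ½·920·5.11² − 920·9.8·1.74 = 73900 Pa.

P_top ≈ 73.9 kPa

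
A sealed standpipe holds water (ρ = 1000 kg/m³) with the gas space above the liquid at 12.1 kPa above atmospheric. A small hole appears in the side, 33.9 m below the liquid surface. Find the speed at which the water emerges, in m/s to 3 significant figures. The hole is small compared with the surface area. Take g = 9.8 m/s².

Take point 1 at the surface (v₁ ≈ 0) and point 2 at the hole (at atmospheric pressure). Bernoulli: P₁ + ρg h = P_atm + ½ρv₂².
With P₁ − P_atm = 12100 Pa, v₂ = √(2gh + 2ΔP/ρ) = √(2·9.8·33.9 + 2·12100/1000) = 26.2 m/s.

v ≈ 26.2 m/s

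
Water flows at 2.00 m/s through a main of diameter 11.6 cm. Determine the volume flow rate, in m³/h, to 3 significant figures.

76.1 m³/h

Q = A·v = 0.0106 m² × 2.00 m/s = 0.0211 m³/s.
Converting: 0.0211 m³/s × 3600 = 76.1 m³/h.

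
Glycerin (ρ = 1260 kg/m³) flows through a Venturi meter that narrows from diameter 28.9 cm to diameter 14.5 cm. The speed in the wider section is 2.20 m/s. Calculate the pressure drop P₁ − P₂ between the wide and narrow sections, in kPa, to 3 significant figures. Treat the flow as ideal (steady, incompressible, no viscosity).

By continuity, v₂ = v₁·A₁/A₂ = 2.20·(656/165) = 8.74 m/s.
Bernoulli (h₁ = h₂): P₁ − P₂ = ½ρ(v₂² − v₁²).
P₁ − P₂ = ½·1260·(8.74² − 2.20²) = ½·1260·71.5 = 45100 Pa.

45.1 kPa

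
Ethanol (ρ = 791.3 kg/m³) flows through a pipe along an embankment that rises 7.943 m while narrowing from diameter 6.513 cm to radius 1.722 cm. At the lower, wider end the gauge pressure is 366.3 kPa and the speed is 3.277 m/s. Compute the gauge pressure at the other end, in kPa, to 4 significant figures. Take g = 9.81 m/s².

The volume flow rate is constant, so v₂ = (A₁/A₂)v₁ = (33.32/9.316)·3.277 = 11.72 m/s.
Bernoulli: P₁ + ½ρv₁² + ρg h₁ = P₂ + ½ρv₂² + ρg h₂, so P₂ = P₁ + ½ρ(v₁² − v₂²) − ρg(h₂ − h₁).
P₂ = 366300 + ½·791.3·(3.277² − 11.72²) − 791.3·9.81·(+7.943) = 366300 + (-50090) − (61660) = 254500 Pa.

P₂ = 254.5 kPa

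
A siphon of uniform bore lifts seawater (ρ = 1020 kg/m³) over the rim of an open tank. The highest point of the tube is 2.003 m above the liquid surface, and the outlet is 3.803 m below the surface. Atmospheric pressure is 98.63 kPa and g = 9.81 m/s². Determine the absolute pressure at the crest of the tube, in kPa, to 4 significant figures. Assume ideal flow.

P_top = 40.53 kPa

Bernoulli surface→outlet gives ½v² = g·h_out, so v = √(2·9.81·3.803) = 8.638 m/s.
Continuity keeps v the same throughout the tube; from surface to crest, P_atm + 0 = P_top + ½ρv² + ρg·h_top.
P_top = 98630 − ½·1020·8.638² − 1020·9.81·2.003 = 40530 Pa.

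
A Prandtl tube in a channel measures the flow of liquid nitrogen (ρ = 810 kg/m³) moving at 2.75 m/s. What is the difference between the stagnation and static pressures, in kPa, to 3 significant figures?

Bernoulli between the free stream and the stagnation point: ½ρv² = P_stag − P_static.
ΔP = ½·810·2.75² = 3060 Pa.

ΔP ≈ 3.06 kPa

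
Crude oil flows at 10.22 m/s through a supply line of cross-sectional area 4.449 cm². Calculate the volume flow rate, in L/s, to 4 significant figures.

Q ≈ 4.547 L/s

Q = A·v = 0.0004449 m² × 10.22 m/s = 0.004547 m³/s.
Converting: 0.004547 m³/s × 1000 = 4.547 L/s.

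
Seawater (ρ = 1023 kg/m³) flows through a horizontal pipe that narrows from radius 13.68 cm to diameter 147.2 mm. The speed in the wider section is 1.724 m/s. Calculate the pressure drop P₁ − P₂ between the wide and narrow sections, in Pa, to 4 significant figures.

The volume flow rate is constant, so v₂ = (A₁/A₂)v₁ = (587.9/170.2)·1.724 = 5.956 m/s.
With no height change, Bernoulli's equation is P₁ + ½ρv₁² = P₂ + ½ρv₂².
P₁ − P₂ = ½·1023·(5.956² − 1.724²) = ½·1023·32.50 = 16620 Pa.

ΔP ≈ 16620 Pa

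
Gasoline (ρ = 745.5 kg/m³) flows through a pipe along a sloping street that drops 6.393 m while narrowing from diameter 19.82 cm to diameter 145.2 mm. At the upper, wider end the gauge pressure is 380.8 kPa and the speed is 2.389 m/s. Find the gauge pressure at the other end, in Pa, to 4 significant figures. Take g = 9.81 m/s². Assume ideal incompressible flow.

The volume flow rate is constant, so v₂ = (A₁/A₂)v₁ = (308.5/165.6)·2.389 = 4.451 m/s.
Energy conservation along the streamline gives P₂ = P₁ − ½ρ(v₂² − v₁²) − ρg(h₂ − h₁).
P₂ = 380800 + ½·745.5·(2.389² − 4.451²) − 745.5·9.81·(−6.393) = 380800 + (-5258) − (-46750) = 422300 Pa.

422300 Pa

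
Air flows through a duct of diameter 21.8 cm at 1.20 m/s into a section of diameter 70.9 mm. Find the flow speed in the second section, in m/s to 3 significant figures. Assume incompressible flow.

v₂ = 11.3 m/s

The volume flow rate is constant, so v₂ = (A₁/A₂)v₁ = (373/39.5)·1.20 = 11.3 m/s.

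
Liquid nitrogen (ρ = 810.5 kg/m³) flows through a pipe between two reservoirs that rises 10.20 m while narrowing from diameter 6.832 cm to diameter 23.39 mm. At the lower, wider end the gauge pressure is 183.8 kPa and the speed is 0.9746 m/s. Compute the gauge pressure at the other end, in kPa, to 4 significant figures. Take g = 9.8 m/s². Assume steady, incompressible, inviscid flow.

Mass conservation (A₁v₁ = A₂v₂) gives v₂ = 0.9746 × 36.66/4.297 = 8.315 m/s.
Applying Bernoulli between the two ends and solving for P₂: P₂ = P₁ + ½ρ(v₁² − v₂²) − ρgΔh.
P₂ = 183800 + ½·810.5·(0.9746² − 8.315²) − 810.5·9.8·(+10.20) = 183800 + (-27630) − (81020) = 75150 Pa.

P₂ ≈ 75.15 kPa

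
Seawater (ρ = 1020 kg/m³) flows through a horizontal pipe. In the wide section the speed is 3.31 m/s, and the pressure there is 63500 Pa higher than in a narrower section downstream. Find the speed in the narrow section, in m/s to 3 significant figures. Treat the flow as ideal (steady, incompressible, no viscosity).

Horizontal Bernoulli: P₁ + ½ρv₁² = P₂ + ½ρv₂², so v₂² = v₁² + 2(P₁ − P₂)/ρ.
v₂ = √(3.31² + 2·63500/1020) = √(11.0 + 125) = 11.6 m/s.

v₂ ≈ 11.6 m/s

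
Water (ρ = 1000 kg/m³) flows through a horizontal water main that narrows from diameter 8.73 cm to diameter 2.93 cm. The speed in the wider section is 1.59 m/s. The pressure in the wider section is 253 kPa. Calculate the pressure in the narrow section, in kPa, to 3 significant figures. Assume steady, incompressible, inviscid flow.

P₂ = 155 kPa

By continuity, v₂ = v₁·A₁/A₂ = 1.59·(59.9/6.74) = 14.1 m/s.
Along the horizontal streamline, P + ½ρv² is constant.
P₂ = P₁ − ½ρ(v₂² − v₁²) = 253000 − ½·1000·(14.1² − 1.59²) = 253000 − 98400 = 155000 Pa.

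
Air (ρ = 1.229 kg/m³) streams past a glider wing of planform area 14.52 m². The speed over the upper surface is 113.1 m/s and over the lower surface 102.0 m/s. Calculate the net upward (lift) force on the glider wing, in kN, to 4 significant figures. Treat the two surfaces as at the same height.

F ≈ 21.30 kN

From P + ½ρv² = const at equal height, P_low − P_up = ½ρ(v_up² − v_low²).
ΔP = ½·1.229·(113.1² − 102.0²) = 1467 Pa.
Lift = ΔP · A = 1467 × 14.52 = 21300 N.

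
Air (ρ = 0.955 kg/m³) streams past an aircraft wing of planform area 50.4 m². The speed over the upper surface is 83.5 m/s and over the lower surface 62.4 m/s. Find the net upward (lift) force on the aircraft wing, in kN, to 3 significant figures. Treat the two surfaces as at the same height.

From P + ½ρv² = const at equal height, P_low − P_up = ½ρ(v_up² − v_low²).
ΔP = ½·0.955·(83.5² − 62.4²) = 1470 Pa.
Lift = ΔP · A = 1470 × 50.4 = 74100 N.

74.1 kN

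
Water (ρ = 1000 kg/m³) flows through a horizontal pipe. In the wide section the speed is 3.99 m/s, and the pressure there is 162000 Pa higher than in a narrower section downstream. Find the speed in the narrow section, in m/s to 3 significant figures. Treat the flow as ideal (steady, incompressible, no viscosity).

18.4 m/s

Along the level pipe P + ½ρv² is conserved, hence v₂² = v₁² + 2(P₁ − P₂)/ρ.
v₂ = √(3.99² + 2·162000/1000) = √(15.9 + 324) = 18.4 m/s.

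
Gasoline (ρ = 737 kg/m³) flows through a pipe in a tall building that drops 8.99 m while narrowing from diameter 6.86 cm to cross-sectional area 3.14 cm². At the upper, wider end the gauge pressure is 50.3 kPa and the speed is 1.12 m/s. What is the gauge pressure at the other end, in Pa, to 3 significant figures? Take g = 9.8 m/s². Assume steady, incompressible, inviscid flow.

The volume flow rate is constant, so v₂ = (A₁/A₂)v₁ = (37.0/3.14)·1.12 = 13.2 m/s.
Applying Bernoulli between the two ends and solving for P₂: P₂ = P₁ + ½ρ(v₁² − v₂²) − ρgΔh.
P₂ = 50300 + ½·737·(1.12² − 13.2²) − 737·9.8·(−8.99) = 50300 + (-63600) − (-64900) = 51600 Pa.

P₂ ≈ 51600 Pa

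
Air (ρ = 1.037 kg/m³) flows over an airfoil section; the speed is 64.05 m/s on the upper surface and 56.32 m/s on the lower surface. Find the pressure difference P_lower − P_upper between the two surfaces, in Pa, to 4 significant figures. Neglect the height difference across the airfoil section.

ΔP ≈ 482.4 Pa

With negligible Δh, P + ½ρv² is constant, so P_low − P_up = ½ρ(v_up² − v_low²).
ΔP = ½·1.037·(64.05² − 56.32²) = 482.4 Pa.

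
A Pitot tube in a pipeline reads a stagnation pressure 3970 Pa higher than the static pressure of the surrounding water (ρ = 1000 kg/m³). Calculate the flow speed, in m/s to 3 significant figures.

v = 2.82 m/s

Bernoulli between the free stream and the stagnation point: ½ρv² = P_stag − P_static.
v = √(2ΔP/ρ) = √(2·3970/1000) = 2.82 m/s.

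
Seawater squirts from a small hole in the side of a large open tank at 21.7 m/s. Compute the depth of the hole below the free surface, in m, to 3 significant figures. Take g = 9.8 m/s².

h ≈ 24.0 m

For a small hole in a large open tank, ½v² = gh, giving h = v²/(2g).
h = 21.7²/(2·9.8) = 471/19.60 = 24.0 m.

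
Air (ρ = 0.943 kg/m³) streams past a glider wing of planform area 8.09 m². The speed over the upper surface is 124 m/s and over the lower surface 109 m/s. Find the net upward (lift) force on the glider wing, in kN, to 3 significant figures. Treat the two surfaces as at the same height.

F = 13.3 kN

From P + ½ρv² = const at equal height, P_low − P_up = ½ρ(v_up² − v_low²).
ΔP = ½·0.943·(124² − 109²) = 1650 Pa.
Lift = ΔP · A = 1650 × 8.09 = 13300 N.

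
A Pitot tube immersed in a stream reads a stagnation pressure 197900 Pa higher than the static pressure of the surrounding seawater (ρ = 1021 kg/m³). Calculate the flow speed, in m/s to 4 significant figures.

Bernoulli between the free stream and the stagnation point: ½ρv² = P_stag − P_static.
v = √(2ΔP/ρ) = √(2·197900/1021) = 19.69 m/s.

v ≈ 19.69 m/s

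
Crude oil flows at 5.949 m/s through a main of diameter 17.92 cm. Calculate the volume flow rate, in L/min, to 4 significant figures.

Q ≈ 9002 L/min

Q = A·v = 0.02522 m² × 5.949 m/s = 0.1500 m³/s.
Converting: 0.1500 m³/s × 60000 = 9002 L/min.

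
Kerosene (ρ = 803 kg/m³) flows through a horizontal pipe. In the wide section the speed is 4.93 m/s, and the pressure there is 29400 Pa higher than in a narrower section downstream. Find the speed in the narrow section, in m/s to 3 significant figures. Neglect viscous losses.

Horizontal Bernoulli: P₁ + ½ρv₁² = P₂ + ½ρv₂², so v₂² = v₁² + 2(P₁ − P₂)/ρ.
v₂ = √(4.93² + 2·29400/803) = √(24.3 + 73.2) = 9.88 m/s.

v₂ ≈ 9.88 m/s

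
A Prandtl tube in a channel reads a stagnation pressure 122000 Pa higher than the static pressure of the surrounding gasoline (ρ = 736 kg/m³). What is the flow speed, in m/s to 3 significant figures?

v ≈ 18.2 m/s

The dynamic pressure equals the rise in static pressure at the stagnation point: ΔP = ½ρv².
v = √(2ΔP/ρ) = √(2·122000/736) = 18.2 m/s.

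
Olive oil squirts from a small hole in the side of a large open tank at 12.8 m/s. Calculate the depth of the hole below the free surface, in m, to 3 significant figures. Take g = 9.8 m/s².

h ≈ 8.36 m

Torricelli: v = √(2gh), so h = v²/(2g).
h = 12.8²/(2·9.8) = 164/19.60 = 8.36 m.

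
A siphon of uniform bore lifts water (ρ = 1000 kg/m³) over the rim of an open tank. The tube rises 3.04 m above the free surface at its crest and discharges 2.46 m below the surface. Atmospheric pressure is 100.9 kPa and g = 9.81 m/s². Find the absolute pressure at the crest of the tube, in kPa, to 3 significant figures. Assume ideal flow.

46.9 kPa

The outlet speed comes from Torricelli: v = √(2g·2.46) = 6.95 m/s.
The bore is uniform, so the speed at the crest is the same v. Bernoulli surface→crest: P_atm = P_top + ½ρv² + ρg·h_top.
P_top = 100900 − ½·1000·6.95² − 1000·9.81·3.04 = 46900 Pa.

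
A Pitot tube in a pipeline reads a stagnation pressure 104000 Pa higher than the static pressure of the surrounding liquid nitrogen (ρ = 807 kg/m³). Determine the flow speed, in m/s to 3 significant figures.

v ≈ 16.1 m/s

Bernoulli between the free stream and the stagnation point: ½ρv² = P_stag − P_static.
v = √(2ΔP/ρ) = √(2·104000/807) = 16.1 m/s.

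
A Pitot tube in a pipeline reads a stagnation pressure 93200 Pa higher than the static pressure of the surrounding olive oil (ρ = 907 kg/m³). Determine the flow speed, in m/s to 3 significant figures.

v ≈ 14.3 m/s

At the stagnation point the flow is brought to rest, so Bernoulli gives P_stag − P_static = ½ρv².
v = √(2ΔP/ρ) = √(2·93200/907) = 14.3 m/s.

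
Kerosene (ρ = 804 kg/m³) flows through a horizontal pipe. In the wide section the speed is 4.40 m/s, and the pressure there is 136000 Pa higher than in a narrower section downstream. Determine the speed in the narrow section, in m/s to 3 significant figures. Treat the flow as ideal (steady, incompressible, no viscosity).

Along the level pipe P + ½ρv² is conserved, hence v₂² = v₁² + 2(P₁ − P₂)/ρ.
v₂ = √(4.40² + 2·136000/804) = √(19.4 + 338) = 18.9 m/s.

v₂ ≈ 18.9 m/s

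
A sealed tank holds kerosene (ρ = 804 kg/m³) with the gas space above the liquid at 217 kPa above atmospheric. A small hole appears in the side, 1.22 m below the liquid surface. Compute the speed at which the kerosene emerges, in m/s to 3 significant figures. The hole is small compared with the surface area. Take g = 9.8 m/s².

23.7 m/s

Take point 1 at the surface (v₁ ≈ 0) and point 2 at the hole (at atmospheric pressure). Bernoulli: P₁ + ρg h = P_atm + ½ρv₂².
With P₁ − P_atm = 217000 Pa, v₂ = √(2gh + 2ΔP/ρ) = √(2·9.8·1.22 + 2·217000/804) = 23.7 m/s.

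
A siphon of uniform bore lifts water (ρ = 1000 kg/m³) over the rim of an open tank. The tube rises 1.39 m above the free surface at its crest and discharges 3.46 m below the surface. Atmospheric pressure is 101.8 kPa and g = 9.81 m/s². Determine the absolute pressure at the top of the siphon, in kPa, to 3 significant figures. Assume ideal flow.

Bernoulli surface→outlet gives ½v² = g·h_out, so v = √(2·9.81·3.46) = 8.24 m/s.
The bore is uniform, so the speed at the crest is the same v. Bernoulli surface→crest: P_atm = P_top + ½ρv² + ρg·h_top.
P_top = 101800 − ½·1000·8.24² − 1000·9.81·1.39 = 54200 Pa.

P_top = 54.2 kPa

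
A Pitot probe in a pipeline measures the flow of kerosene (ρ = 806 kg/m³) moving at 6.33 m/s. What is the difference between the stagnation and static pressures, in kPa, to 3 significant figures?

Bernoulli between the free stream and the stagnation point: ½ρv² = P_stag − P_static.
ΔP = ½·806·6.33² = 16100 Pa.

ΔP ≈ 16.1 kPa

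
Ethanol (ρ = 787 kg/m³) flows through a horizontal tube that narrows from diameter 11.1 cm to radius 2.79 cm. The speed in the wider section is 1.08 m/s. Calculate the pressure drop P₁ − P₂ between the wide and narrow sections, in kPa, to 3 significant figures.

ΔP = 6.73 kPa

Continuity gives A₁v₁ = A₂v₂, so v₂ = (96.8 cm²)/(24.5 cm²) × 1.08 m/s = 4.27 m/s.
The pipe is horizontal, so Bernoulli reduces to P₁ + ½ρv₁² = P₂ + ½ρv₂².
P₁ − P₂ = ½·787·(4.27² − 1.08²) = ½·787·17.1 = 6730 Pa.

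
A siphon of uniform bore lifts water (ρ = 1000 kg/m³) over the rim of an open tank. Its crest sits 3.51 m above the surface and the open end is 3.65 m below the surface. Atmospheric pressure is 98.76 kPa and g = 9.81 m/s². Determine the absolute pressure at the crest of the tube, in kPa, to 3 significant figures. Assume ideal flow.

From the surface to the outlet (both open to atmosphere, surface at rest): v = √(2g·h_out) = √(2·9.81·3.65) = 8.46 m/s.
Continuity keeps v the same throughout the tube; from surface to crest, P_atm + 0 = P_top + ½ρv² + ρg·h_top.
P_top = 98760 − ½·1000·8.46² − 1000·9.81·3.51 = 28500 Pa.

P_top = 28.5 kPa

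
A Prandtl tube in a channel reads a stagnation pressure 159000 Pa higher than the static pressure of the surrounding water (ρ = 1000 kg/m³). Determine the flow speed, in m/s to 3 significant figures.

v ≈ 17.8 m/s

The dynamic pressure equals the rise in static pressure at the stagnation point: ΔP = ½ρv².
v = √(2ΔP/ρ) = √(2·159000/1000) = 17.8 m/s.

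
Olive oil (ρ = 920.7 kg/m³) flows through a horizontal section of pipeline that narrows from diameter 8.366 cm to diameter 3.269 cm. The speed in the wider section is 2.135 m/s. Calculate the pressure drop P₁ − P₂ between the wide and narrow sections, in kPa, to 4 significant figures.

87.91 kPa

By continuity, v₂ = v₁·A₁/A₂ = 2.135·(54.97/8.393) = 13.98 m/s.
With no height change, Bernoulli's equation is P₁ + ½ρv₁² = P₂ + ½ρv₂².
P₁ − P₂ = ½·920.7·(13.98² − 2.135²) = ½·920.7·191.0 = 87910 Pa.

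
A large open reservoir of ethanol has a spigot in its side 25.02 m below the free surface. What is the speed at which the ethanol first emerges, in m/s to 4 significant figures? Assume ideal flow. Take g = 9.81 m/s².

With the surface at rest and both surface and jet at atmospheric pressure, Bernoulli gives ρg h = ½ρv², so v = √(2gh) = √(2·9.81·25.02) = 22.16 m/s.

v ≈ 22.16 m/s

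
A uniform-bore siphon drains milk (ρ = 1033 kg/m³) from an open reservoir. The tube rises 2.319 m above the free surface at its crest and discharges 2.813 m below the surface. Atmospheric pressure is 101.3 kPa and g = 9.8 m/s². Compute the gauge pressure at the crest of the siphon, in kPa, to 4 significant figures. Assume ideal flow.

The outlet speed comes from Torricelli: v = √(2g·2.813) = 7.425 m/s.
Continuity keeps v the same throughout the tube; from surface to crest, P_atm + 0 = P_top + ½ρv² + ρg·h_top.
P_top = 101300 − ½·1033·7.425² − 1033·9.8·2.319 = 49350 Pa. So P_gauge = P_top − P_atm = -51950 Pa.

P_gauge ≈ -51.95 kPa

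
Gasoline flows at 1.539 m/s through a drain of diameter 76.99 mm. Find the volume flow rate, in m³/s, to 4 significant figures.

Q = A·v = 0.004655 m² × 1.539 m/s = 0.007165 m³/s.

0.007165 m³/s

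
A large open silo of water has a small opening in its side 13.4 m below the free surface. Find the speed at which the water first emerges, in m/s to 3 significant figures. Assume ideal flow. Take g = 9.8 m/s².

v = 16.2 m/s

The surface is effectively still and both ends are open, so ½v² = gh and v = √(2·9.8·13.4) = 16.2 m/s.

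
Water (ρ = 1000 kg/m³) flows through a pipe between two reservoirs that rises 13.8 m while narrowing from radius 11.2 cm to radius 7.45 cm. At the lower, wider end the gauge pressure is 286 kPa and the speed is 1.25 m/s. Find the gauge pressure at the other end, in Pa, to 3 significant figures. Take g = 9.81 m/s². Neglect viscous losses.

P₂ = 147000 Pa

Continuity gives A₁v₁ = A₂v₂, so v₂ = (394 cm²)/(174 cm²) × 1.25 m/s = 2.83 m/s.
Energy conservation along the streamline gives P₂ = P₁ − ½ρ(v₂² − v₁²) − ρg(h₂ − h₁).
P₂ = 286000 + ½·1000·(1.25² − 2.83²) − 1000·9.81·(+13.8) = 286000 + (-3210) − (135000) = 147000 Pa.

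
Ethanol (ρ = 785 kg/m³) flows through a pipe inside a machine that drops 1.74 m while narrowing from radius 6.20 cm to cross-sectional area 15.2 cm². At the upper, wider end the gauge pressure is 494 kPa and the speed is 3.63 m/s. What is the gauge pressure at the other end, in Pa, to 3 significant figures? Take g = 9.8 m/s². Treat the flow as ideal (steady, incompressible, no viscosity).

186000 Pa

Mass conservation (A₁v₁ = A₂v₂) gives v₂ = 3.63 × 121/15.2 = 28.8 m/s.
Applying Bernoulli between the two ends and solving for P₂: P₂ = P₁ + ½ρ(v₁² − v₂²) − ρgΔh.
P₂ = 494000 + ½·785·(3.63² − 28.8²) − 785·9.8·(−1.74) = 494000 + (-321000) − (-13400) = 186000 Pa.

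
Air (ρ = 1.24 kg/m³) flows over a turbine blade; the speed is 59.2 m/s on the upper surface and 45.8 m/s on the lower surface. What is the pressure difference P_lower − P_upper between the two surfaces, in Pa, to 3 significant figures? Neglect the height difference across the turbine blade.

Bernoulli (same height): P_lower − P_upper = ½ρ(v_upper² − v_lower²).
ΔP = ½·1.24·(59.2² − 45.8²) = 872 Pa.

ΔP ≈ 872 Pa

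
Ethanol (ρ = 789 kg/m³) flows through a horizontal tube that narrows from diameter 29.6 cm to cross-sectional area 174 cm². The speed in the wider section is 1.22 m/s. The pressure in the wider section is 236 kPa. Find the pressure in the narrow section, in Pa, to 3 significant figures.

The volume flow rate is constant, so v₂ = (A₁/A₂)v₁ = (688/174)·1.22 = 4.82 m/s.
Along the horizontal streamline, P + ½ρv² is constant.
P₂ = P₁ − ½ρ(v₂² − v₁²) = 236000 − ½·789·(4.82² − 1.22²) = 236000 − 8600 = 227000 Pa.

P₂ = 227000 Pa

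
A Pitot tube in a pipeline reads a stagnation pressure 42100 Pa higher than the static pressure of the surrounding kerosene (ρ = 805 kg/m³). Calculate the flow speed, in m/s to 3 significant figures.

v ≈ 10.2 m/s

The dynamic pressure equals the rise in static pressure at the stagnation point: ΔP = ½ρv².
v = √(2ΔP/ρ) = √(2·42100/805) = 10.2 m/s.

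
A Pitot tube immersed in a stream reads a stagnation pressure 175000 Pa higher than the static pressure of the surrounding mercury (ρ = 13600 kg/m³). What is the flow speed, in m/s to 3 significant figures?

v ≈ 5.07 m/s

The dynamic pressure equals the rise in static pressure at the stagnation point: ΔP = ½ρv².
v = √(2ΔP/ρ) = √(2·175000/13600) = 5.07 m/s.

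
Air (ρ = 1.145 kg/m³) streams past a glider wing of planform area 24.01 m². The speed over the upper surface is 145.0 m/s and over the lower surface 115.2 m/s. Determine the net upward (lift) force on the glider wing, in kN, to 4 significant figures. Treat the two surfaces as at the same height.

The faster flow above has the lower pressure; Bernoulli (same height) gives ΔP = ½ρ(v_up² − v_low²).
ΔP = ½·1.145·(145.0² − 115.2²) = 4439 Pa.
Lift = ΔP · A = 4439 × 24.01 = 106600 N.

F = 106.6 kN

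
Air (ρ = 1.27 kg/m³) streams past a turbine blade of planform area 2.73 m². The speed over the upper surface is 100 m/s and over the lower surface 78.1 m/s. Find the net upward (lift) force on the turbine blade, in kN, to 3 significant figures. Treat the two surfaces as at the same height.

With equal heights on the two surfaces, Bernoulli gives P_lower − P_upper = ½ρ(v_upper² − v_lower²).
ΔP = ½·1.27·(100² − 78.1²) = 2480 Pa.
Lift = ΔP · A = 2480 × 2.73 = 6760 N.

F ≈ 6.76 kN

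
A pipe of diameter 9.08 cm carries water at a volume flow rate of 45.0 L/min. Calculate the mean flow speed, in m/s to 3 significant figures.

v = 0.116 m/s

Q = 45.0 L/min = 0.000750 m³/s.
v = Q/A = 0.000750 / 0.00648 = 0.116 m/s.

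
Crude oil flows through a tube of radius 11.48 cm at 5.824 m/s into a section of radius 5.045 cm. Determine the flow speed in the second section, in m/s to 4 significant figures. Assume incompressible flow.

30.16 m/s

Mass conservation (A₁v₁ = A₂v₂) gives v₂ = 5.824 × 414.0/79.96 = 30.16 m/s.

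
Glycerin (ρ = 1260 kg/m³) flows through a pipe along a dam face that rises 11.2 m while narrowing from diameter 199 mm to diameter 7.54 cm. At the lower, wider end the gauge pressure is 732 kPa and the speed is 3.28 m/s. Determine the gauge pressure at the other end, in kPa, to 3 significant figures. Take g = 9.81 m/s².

P₂ ≈ 271 kPa

Mass conservation (A₁v₁ = A₂v₂) gives v₂ = 3.28 × 311/44.7 = 22.8 m/s.
Energy conservation along the streamline gives P₂ = P₁ − ½ρ(v₂² − v₁²) − ρg(h₂ − h₁).
P₂ = 732000 + ½·1260·(3.28² − 22.8²) − 1260·9.81·(+11.2) = 732000 + (-322000) − (138000) = 271000 Pa.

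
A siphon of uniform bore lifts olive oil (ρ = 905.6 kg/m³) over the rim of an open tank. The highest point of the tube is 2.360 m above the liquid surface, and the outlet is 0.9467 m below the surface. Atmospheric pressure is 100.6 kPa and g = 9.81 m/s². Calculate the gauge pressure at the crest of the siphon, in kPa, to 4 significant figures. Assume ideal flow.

Bernoulli surface→outlet gives ½v² = g·h_out, so v = √(2·9.81·0.9467) = 4.310 m/s.
Continuity keeps v the same throughout the tube; from surface to crest, P_atm + 0 = P_top + ½ρv² + ρg·h_top.
P_top = 100600 − ½·905.6·4.310² − 905.6·9.81·2.360 = 71220 Pa. So P_gauge = P_top − P_atm = -29380 Pa.

P_gauge ≈ -29.38 kPa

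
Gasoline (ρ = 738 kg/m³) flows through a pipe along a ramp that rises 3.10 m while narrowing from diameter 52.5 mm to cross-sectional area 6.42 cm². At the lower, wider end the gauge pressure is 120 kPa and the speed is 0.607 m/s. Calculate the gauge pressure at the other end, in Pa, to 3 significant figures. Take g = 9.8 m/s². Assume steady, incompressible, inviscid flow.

The volume flow rate is constant, so v₂ = (A₁/A₂)v₁ = (21.6/6.42)·0.607 = 2.05 m/s.
Bernoulli: P₁ + ½ρv₁² + ρg h₁ = P₂ + ½ρv₂² + ρg h₂, so P₂ = P₁ + ½ρ(v₁² − v₂²) − ρg(h₂ − h₁).
P₂ = 120000 + ½·738·(0.607² − 2.05²) − 738·9.8·(+3.10) = 120000 + (-1410) − (22400) = 96200 Pa.

P₂ ≈ 96200 Pa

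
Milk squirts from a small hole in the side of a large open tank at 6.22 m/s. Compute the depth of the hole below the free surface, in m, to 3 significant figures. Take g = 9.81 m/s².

For a small hole in a large open tank, ½v² = gh, giving h = v²/(2g).
h = 6.22²/(2·9.81) = 38.7/19.62 = 1.97 m.

h = 1.97 m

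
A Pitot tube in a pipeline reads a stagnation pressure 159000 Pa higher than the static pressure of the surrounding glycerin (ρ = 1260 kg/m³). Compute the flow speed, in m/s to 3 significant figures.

v = 15.9 m/s

Bernoulli between the free stream and the stagnation point: ½ρv² = P_stag − P_static.
v = √(2ΔP/ρ) = √(2·159000/1260) = 15.9 m/s.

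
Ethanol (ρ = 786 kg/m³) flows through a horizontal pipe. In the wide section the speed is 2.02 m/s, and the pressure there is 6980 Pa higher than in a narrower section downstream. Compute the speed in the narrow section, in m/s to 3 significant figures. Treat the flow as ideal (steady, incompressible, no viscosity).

v₂ = 4.67 m/s

Along the level pipe P + ½ρv² is conserved, hence v₂² = v₁² + 2(P₁ − P₂)/ρ.
v₂ = √(2.02² + 2·6980/786) = √(4.08 + 17.8) = 4.67 m/s.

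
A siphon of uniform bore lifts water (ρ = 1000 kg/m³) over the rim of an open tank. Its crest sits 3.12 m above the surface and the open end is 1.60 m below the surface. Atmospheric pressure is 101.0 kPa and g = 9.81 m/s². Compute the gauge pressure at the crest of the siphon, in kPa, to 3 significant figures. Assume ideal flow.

-46.3 kPa

From the surface to the outlet (both open to atmosphere, surface at rest): v = √(2g·h_out) = √(2·9.81·1.60) = 5.60 m/s.
With constant cross-section the crest speed equals v; applying Bernoulli from the surface up to the crest, P_top = P_atm − ½ρv² − ρg·h_top.
P_top = 101000 − ½·1000·5.60² − 1000·9.81·3.12 = 54700 Pa. So P_gauge = P_top − P_atm = -46300 Pa.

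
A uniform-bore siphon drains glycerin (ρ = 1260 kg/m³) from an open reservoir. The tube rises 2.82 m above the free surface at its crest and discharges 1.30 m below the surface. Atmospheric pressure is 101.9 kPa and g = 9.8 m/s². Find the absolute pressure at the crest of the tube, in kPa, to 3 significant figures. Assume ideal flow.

P_top ≈ 51.0 kPa

From the surface to the outlet (both open to atmosphere, surface at rest): v = √(2g·h_out) = √(2·9.8·1.30) = 5.05 m/s.
The bore is uniform, so the speed at the crest is the same v. Bernoulli surface→crest: P_atm = P_top + ½ρv² + ρg·h_top.
P_top = 101900 − ½·1260·5.05² − 1260·9.8·2.82 = 51000 Pa.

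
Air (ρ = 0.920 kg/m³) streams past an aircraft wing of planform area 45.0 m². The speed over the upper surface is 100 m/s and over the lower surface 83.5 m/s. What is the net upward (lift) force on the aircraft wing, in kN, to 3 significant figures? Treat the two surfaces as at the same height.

From P + ½ρv² = const at equal height, P_low − P_up = ½ρ(v_up² − v_low²).
ΔP = ½·0.920·(100² − 83.5²) = 1390 Pa.
Lift = ΔP · A = 1390 × 45.0 = 62700 N.

F = 62.7 kN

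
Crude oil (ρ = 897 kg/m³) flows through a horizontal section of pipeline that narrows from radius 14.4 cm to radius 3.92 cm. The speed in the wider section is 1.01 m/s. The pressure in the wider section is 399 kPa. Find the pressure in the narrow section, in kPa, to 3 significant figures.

By continuity, v₂ = v₁·A₁/A₂ = 1.01·(651/48.3) = 13.6 m/s.
With no height change, Bernoulli's equation is P₁ + ½ρv₁² = P₂ + ½ρv₂².
P₂ = P₁ − ½ρ(v₂² − v₁²) = 399000 − ½·897·(13.6² − 1.01²) = 399000 − 82900 = 316000 Pa.

P₂ ≈ 316 kPa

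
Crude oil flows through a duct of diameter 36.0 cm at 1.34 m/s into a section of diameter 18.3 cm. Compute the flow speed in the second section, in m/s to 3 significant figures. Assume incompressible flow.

v₂ ≈ 5.19 m/s

By continuity, v₂ = v₁·A₁/A₂ = 1.34·(1020/263) = 5.19 m/s.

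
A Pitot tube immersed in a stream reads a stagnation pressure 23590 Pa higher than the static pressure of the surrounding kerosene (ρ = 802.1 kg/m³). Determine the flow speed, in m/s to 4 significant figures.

At the stagnation point the flow is brought to rest, so Bernoulli gives P_stag − P_static = ½ρv².
v = √(2ΔP/ρ) = √(2·23590/802.1) = 7.669 m/s.

v ≈ 7.669 m/s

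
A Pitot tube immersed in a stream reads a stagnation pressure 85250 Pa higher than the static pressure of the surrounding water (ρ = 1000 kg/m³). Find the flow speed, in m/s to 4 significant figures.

The dynamic pressure equals the rise in static pressure at the stagnation point: ΔP = ½ρv².
v = √(2ΔP/ρ) = √(2·85250/1000) = 13.06 m/s.

v = 13.06 m/s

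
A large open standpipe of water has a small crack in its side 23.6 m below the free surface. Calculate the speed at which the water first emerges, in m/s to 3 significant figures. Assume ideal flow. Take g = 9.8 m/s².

Torricelli's result v = √(2gh) gives v = √(2·9.8·23.6) = 21.5 m/s.

v ≈ 21.5 m/s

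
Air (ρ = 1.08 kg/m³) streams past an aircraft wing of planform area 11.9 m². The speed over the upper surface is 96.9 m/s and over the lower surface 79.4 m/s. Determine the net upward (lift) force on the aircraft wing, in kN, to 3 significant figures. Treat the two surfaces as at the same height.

F ≈ 19.8 kN

The faster flow above has the lower pressure; Bernoulli (same height) gives ΔP = ½ρ(v_up² − v_low²).
ΔP = ½·1.08·(96.9² − 79.4²) = 1670 Pa.
Lift = ΔP · A = 1670 × 11.9 = 19800 N.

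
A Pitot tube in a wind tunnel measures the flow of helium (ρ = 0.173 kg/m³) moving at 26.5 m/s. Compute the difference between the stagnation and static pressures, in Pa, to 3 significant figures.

ΔP ≈ 60.7 Pa

The dynamic pressure equals the rise in static pressure at the stagnation point: ΔP = ½ρv².
ΔP = ½·0.173·26.5² = 60.7 Pa.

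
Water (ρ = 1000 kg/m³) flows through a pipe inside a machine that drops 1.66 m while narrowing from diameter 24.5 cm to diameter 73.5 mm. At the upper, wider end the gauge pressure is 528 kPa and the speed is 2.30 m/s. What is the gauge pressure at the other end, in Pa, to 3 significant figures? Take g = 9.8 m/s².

By continuity, v₂ = v₁·A₁/A₂ = 2.30·(471/42.4) = 25.6 m/s.
Bernoulli: P₁ + ½ρv₁² + ρg h₁ = P₂ + ½ρv₂² + ρg h₂, so P₂ = P₁ + ½ρ(v₁² − v₂²) − ρg(h₂ − h₁).
P₂ = 528000 + ½·1000·(2.30² − 25.6²) − 1000·9.8·(−1.66) = 528000 + (-324000) − (-16300) = 220000 Pa.

P₂ = 220000 Pa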